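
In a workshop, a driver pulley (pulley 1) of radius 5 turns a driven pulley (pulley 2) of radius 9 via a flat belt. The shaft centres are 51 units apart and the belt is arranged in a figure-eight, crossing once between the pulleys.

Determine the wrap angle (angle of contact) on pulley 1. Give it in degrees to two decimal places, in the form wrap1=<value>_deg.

crossed belt: β = asin((r1+r2)/C) = asin(14/51) = 15.9328°
wrap1 = wrap2 = π + 2β = 211.8656°

wrap1=211.87_deg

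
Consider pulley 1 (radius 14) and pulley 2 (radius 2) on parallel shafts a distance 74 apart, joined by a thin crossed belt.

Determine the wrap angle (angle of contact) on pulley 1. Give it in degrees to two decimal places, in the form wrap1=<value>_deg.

crossed belt: β = asin((r1+r2)/C) = asin(16/74) = 12.4869°
wrap1 = wrap2 = π + 2β = 204.9738°

wrap1=204.97_deg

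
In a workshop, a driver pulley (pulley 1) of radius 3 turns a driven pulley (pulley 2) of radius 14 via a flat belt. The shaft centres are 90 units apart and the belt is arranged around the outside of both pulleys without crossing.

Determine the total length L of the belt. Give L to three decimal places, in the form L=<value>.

L=234.753

open belt: β = asin((r2−r1)/C) = asin(11/90) = 7.0204°
wrap1 = π − 2β = 165.9593°
wrap2 = π + 2β = 194.0407°
tangent length = C·cosβ = 89.3252
L = r1·wrap1 + r2·wrap2 + 2·C·cosβ = 3·2.8965 + 14·3.3866 + 2·89.3252 = 234.7532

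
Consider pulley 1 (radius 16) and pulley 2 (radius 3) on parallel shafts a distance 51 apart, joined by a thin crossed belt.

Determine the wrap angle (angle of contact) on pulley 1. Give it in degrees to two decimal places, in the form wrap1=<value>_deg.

wrap1=223.75_deg

crossed belt: β = asin((r1+r2)/C) = asin(19/51) = 21.8729°
wrap1 = wrap2 = π + 2β = 223.7458°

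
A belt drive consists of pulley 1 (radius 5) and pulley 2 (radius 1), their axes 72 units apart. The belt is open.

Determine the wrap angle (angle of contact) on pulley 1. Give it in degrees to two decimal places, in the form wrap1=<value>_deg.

wrap1=186.37_deg

open belt: β = asin((r2−r1)/C) = asin(-4/72) = -3.1847°
wrap1 = π − 2β = 186.3695°
wrap2 = π + 2β = 173.6305°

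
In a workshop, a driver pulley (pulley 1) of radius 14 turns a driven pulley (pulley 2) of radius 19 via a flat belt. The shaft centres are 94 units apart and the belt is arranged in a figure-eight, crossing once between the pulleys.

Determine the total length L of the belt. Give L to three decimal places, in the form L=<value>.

L=303.381

crossed belt: β = asin((r1+r2)/C) = asin(33/94) = 20.5524°
wrap1 = wrap2 = π + 2β = 221.1048°
tangent length = C·cosβ = 88.0170
L = (r1+r2)·wrap + 2·C·cosβ = 33·3.8590 + 2·88.0170 = 303.3813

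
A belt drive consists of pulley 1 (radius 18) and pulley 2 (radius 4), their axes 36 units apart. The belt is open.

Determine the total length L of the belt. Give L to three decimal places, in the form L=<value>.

open belt: β = asin((r2−r1)/C) = asin(-14/36) = -22.8854°
wrap1 = π − 2β = 225.7708°
wrap2 = π + 2β = 134.2292°
tangent length = C·cosβ = 33.1662
L = r1·wrap1 + r2·wrap2 + 2·C·cosβ = 18·3.9404 + 4·2.3427 + 2·33.1662 = 146.6314

L=146.631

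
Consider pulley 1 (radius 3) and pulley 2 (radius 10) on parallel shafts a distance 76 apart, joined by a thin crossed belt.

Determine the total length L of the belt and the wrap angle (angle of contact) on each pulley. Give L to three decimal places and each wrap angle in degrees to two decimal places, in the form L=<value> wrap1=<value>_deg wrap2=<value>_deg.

crossed belt: β = asin((r1+r2)/C) = asin(13/76) = 9.8490°
wrap1 = wrap2 = π + 2β = 199.6981°
tangent length = C·cosβ = 74.8799
L = (r1+r2)·wrap + 2·C·cosβ = 13·3.4854 + 2·74.8799 = 195.0699

L=195.070 wrap1=199.70_deg wrap2=199.70_deg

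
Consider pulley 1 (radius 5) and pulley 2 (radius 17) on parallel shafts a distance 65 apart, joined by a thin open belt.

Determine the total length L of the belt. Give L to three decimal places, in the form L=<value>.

L=201.337

open belt: β = asin((r2−r1)/C) = asin(12/65) = 10.6387°
wrap1 = π − 2β = 158.7226°
wrap2 = π + 2β = 201.2774°
tangent length = C·cosβ = 63.8827
L = r1·wrap1 + r2·wrap2 + 2·C·cosβ = 5·2.7702 + 17·3.5130 + 2·63.8827 = 201.3368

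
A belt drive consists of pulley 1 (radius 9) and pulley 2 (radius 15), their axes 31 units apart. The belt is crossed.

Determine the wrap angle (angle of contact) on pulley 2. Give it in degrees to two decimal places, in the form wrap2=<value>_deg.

crossed belt: β = asin((r1+r2)/C) = asin(24/31) = 50.7320°
wrap1 = wrap2 = π + 2β = 281.4639°

wrap2=281.46_deg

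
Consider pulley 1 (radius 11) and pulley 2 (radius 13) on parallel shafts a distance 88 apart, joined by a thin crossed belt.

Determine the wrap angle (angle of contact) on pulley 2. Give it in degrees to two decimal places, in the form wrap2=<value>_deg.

wrap2=211.65_deg

crossed belt: β = asin((r1+r2)/C) = asin(24/88) = 15.8266°
wrap1 = wrap2 = π + 2β = 211.6532°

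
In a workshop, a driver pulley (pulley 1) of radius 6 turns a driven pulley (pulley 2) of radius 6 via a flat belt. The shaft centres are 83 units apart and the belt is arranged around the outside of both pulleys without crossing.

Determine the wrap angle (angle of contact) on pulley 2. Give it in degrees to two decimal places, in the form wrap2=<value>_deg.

wrap2=180.00_deg

open belt: β = asin((r2−r1)/C) = asin(0/83) = 0.0000°
wrap1 = π − 2β = 180.0000°
wrap2 = π + 2β = 180.0000°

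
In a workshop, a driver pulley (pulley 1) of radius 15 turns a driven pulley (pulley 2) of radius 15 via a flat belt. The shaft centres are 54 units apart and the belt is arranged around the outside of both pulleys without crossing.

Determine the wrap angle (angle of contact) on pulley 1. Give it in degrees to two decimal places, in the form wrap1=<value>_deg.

wrap1=180.00_deg

open belt: β = asin((r2−r1)/C) = asin(0/54) = 0.0000°
wrap1 = π − 2β = 180.0000°
wrap2 = π + 2β = 180.0000°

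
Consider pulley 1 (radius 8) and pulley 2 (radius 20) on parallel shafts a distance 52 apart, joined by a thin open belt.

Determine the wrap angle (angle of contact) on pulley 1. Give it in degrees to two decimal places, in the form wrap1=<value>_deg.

open belt: β = asin((r2−r1)/C) = asin(12/52) = 13.3424°
wrap1 = π − 2β = 153.3153°
wrap2 = π + 2β = 206.6847°

wrap1=153.32_deg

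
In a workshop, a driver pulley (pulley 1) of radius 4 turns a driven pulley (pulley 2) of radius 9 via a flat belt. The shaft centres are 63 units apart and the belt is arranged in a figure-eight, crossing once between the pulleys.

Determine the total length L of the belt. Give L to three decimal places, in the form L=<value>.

crossed belt: β = asin((r1+r2)/C) = asin(13/63) = 11.9085°
wrap1 = wrap2 = π + 2β = 203.8170°
tangent length = C·cosβ = 61.6441
L = (r1+r2)·wrap + 2·C·cosβ = 13·3.5573 + 2·61.6441 = 169.5329

L=169.533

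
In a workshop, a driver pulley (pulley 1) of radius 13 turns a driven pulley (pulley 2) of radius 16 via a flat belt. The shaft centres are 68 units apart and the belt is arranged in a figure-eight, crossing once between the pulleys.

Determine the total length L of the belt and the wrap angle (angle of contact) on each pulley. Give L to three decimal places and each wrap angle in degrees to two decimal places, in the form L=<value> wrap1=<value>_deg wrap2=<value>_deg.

L=239.672 wrap1=230.49_deg wrap2=230.49_deg

crossed belt: β = asin((r1+r2)/C) = asin(29/68) = 25.2438°
wrap1 = wrap2 = π + 2β = 230.4876°
tangent length = C·cosβ = 61.5061
L = (r1+r2)·wrap + 2·C·cosβ = 29·4.0228 + 2·61.5061 = 239.6724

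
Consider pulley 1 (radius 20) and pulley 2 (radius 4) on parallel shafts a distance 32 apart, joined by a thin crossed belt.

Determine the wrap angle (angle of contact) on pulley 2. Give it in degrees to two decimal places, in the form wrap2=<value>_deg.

wrap2=277.18_deg

crossed belt: β = asin((r1+r2)/C) = asin(24/32) = 48.5904°
wrap1 = wrap2 = π + 2β = 277.1808°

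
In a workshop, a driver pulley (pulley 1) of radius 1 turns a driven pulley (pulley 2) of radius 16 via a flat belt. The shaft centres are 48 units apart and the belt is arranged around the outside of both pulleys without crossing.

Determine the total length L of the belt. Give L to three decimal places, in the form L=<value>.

open belt: β = asin((r2−r1)/C) = asin(15/48) = 18.2100°
wrap1 = π − 2β = 143.5801°
wrap2 = π + 2β = 216.4199°
tangent length = C·cosβ = 45.5961
L = r1·wrap1 + r2·wrap2 + 2·C·cosβ = 1·2.5059 + 16·3.7772 + 2·45.5961 = 154.1339

L=154.134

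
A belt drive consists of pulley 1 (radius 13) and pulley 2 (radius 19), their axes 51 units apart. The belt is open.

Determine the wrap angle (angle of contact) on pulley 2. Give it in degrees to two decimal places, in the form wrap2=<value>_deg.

wrap2=193.51_deg

open belt: β = asin((r2−r1)/C) = asin(6/51) = 6.7563°
wrap1 = π − 2β = 166.4873°
wrap2 = π + 2β = 193.5127°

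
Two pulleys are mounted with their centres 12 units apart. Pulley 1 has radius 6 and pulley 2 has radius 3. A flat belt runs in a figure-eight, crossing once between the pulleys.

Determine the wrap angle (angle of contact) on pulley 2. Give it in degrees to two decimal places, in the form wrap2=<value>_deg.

wrap2=277.18_deg

crossed belt: β = asin((r1+r2)/C) = asin(9/12) = 48.5904°
wrap1 = wrap2 = π + 2β = 277.1808°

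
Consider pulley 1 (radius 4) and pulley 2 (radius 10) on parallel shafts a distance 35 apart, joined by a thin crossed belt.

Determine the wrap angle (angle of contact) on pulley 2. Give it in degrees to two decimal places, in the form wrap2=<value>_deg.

crossed belt: β = asin((r1+r2)/C) = asin(14/35) = 23.5782°
wrap1 = wrap2 = π + 2β = 227.1564°

wrap2=227.16_deg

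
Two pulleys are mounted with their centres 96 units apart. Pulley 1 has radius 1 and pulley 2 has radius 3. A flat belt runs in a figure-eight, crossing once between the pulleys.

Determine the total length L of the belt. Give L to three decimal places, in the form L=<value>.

L=204.733

crossed belt: β = asin((r1+r2)/C) = asin(4/96) = 2.3880°
wrap1 = wrap2 = π + 2β = 184.7760°
tangent length = C·cosβ = 95.9166
L = (r1+r2)·wrap + 2·C·cosβ = 4·3.2250 + 2·95.9166 = 204.7331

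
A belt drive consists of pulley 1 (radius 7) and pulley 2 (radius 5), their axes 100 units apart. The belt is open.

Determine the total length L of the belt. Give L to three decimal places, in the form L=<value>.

L=237.739

open belt: β = asin((r2−r1)/C) = asin(-2/100) = -1.1460°
wrap1 = π − 2β = 182.2920°
wrap2 = π + 2β = 177.7080°
tangent length = C·cosβ = 99.9800
L = r1·wrap1 + r2·wrap2 + 2·C·cosβ = 7·3.1816 + 5·3.1016 + 2·99.9800 = 237.7391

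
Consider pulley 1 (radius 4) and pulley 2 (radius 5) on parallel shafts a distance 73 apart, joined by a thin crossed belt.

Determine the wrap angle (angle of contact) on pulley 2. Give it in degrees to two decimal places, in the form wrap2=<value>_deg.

wrap2=194.16_deg

crossed belt: β = asin((r1+r2)/C) = asin(9/73) = 7.0819°
wrap1 = wrap2 = π + 2β = 194.1638°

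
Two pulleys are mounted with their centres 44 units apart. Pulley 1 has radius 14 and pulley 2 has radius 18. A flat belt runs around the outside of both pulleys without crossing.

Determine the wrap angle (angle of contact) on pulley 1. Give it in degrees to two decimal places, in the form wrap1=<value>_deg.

wrap1=169.57_deg

open belt: β = asin((r2−r1)/C) = asin(4/44) = 5.2159°
wrap1 = π − 2β = 169.5682°
wrap2 = π + 2β = 190.4318°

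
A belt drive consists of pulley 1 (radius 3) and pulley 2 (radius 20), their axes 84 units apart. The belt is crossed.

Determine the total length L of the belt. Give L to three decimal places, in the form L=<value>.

crossed belt: β = asin((r1+r2)/C) = asin(23/84) = 15.8911°
wrap1 = wrap2 = π + 2β = 211.7822°
tangent length = C·cosβ = 80.7899
L = (r1+r2)·wrap + 2·C·cosβ = 23·3.6963 + 2·80.7899 = 246.5945

L=246.595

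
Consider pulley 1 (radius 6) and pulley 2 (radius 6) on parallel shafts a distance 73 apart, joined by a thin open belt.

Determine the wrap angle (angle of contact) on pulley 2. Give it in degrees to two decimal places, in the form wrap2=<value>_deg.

wrap2=180.00_deg

open belt: β = asin((r2−r1)/C) = asin(0/73) = 0.0000°
wrap1 = π − 2β = 180.0000°
wrap2 = π + 2β = 180.0000°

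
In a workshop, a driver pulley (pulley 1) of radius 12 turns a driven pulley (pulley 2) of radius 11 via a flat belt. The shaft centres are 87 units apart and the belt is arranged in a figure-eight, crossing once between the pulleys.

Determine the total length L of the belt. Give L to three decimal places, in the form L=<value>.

crossed belt: β = asin((r1+r2)/C) = asin(23/87) = 15.3294°
wrap1 = wrap2 = π + 2β = 210.6588°
tangent length = C·cosβ = 83.9047
L = (r1+r2)·wrap + 2·C·cosβ = 23·3.6767 + 2·83.9047 = 252.3733

L=252.373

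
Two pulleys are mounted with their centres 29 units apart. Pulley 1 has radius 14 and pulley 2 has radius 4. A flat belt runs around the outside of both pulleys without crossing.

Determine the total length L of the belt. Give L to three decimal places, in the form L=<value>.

open belt: β = asin((r2−r1)/C) = asin(-10/29) = -20.1713°
wrap1 = π − 2β = 220.3425°
wrap2 = π + 2β = 139.6575°
tangent length = C·cosβ = 27.2213
L = r1·wrap1 + r2·wrap2 + 2·C·cosβ = 14·3.8457 + 4·2.4375 + 2·27.2213 = 118.0324

L=118.032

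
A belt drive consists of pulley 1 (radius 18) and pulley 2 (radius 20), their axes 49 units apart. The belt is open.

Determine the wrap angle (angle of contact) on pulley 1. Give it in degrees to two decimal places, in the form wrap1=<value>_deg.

wrap1=175.32_deg

open belt: β = asin((r2−r1)/C) = asin(2/49) = 2.3393°
wrap1 = π − 2β = 175.3215°
wrap2 = π + 2β = 184.6785°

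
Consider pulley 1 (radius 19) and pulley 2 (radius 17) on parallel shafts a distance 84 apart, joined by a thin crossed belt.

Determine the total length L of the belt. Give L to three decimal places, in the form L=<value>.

crossed belt: β = asin((r1+r2)/C) = asin(36/84) = 25.3769°
wrap1 = wrap2 = π + 2β = 230.7539°
tangent length = C·cosβ = 75.8947
L = (r1+r2)·wrap + 2·C·cosβ = 36·4.0274 + 2·75.8947 = 296.7763

L=296.776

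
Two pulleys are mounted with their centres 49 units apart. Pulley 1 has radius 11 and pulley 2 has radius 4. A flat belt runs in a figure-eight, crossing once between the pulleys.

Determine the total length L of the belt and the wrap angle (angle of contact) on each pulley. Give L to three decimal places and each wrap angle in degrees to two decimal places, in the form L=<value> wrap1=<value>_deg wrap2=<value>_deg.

L=149.753 wrap1=215.65_deg wrap2=215.65_deg

crossed belt: β = asin((r1+r2)/C) = asin(15/49) = 17.8257°
wrap1 = wrap2 = π + 2β = 215.6514°
tangent length = C·cosβ = 46.6476
L = (r1+r2)·wrap + 2·C·cosβ = 15·3.7638 + 2·46.6476 = 149.7526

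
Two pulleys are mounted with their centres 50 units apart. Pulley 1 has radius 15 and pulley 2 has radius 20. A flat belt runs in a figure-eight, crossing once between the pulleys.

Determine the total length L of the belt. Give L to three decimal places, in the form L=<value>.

crossed belt: β = asin((r1+r2)/C) = asin(35/50) = 44.4270°
wrap1 = wrap2 = π + 2β = 268.8540°
tangent length = C·cosβ = 35.7071
L = (r1+r2)·wrap + 2·C·cosβ = 35·4.6924 + 2·35.7071 = 235.6479

L=235.648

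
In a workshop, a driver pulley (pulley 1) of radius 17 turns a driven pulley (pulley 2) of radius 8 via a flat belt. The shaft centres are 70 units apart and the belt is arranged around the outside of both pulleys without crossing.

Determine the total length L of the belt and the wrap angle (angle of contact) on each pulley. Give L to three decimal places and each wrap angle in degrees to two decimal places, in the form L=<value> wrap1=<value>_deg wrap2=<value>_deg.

open belt: β = asin((r2−r1)/C) = asin(-9/70) = -7.3870°
wrap1 = π − 2β = 194.7741°
wrap2 = π + 2β = 165.2259°
tangent length = C·cosβ = 69.4190
L = r1·wrap1 + r2·wrap2 + 2·C·cosβ = 17·3.3994 + 8·2.8837 + 2·69.4190 = 219.6986

L=219.699 wrap1=194.77_deg wrap2=165.23_deg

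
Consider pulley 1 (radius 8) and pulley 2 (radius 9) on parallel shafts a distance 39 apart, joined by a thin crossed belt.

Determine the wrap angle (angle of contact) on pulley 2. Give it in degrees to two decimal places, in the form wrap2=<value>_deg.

crossed belt: β = asin((r1+r2)/C) = asin(17/39) = 25.8424°
wrap1 = wrap2 = π + 2β = 231.6848°

wrap2=231.68_deg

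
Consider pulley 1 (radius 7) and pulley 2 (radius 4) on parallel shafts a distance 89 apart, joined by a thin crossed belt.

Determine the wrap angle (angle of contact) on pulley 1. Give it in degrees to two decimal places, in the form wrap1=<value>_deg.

wrap1=194.20_deg

crossed belt: β = asin((r1+r2)/C) = asin(11/89) = 7.0997°
wrap1 = wrap2 = π + 2β = 194.1993°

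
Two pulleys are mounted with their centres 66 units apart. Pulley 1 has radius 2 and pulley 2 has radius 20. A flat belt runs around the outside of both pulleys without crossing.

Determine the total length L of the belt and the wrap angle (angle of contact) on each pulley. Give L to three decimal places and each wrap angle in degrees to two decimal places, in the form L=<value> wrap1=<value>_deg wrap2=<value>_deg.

open belt: β = asin((r2−r1)/C) = asin(18/66) = 15.8266°
wrap1 = π − 2β = 148.3468°
wrap2 = π + 2β = 211.6532°
tangent length = C·cosβ = 63.4980
L = r1·wrap1 + r2·wrap2 + 2·C·cosβ = 2·2.5891 + 20·3.6940 + 2·63.4980 = 206.0553

L=206.055 wrap1=148.35_deg wrap2=211.65_deg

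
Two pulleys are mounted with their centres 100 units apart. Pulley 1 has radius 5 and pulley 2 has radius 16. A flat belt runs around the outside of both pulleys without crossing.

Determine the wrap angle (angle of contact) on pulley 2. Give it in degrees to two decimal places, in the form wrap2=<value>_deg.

wrap2=192.63_deg

open belt: β = asin((r2−r1)/C) = asin(11/100) = 6.3153°
wrap1 = π − 2β = 167.3694°
wrap2 = π + 2β = 192.6306°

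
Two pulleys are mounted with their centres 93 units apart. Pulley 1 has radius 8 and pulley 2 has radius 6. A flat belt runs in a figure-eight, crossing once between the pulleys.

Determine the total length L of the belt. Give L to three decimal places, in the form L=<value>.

crossed belt: β = asin((r1+r2)/C) = asin(14/93) = 8.6581°
wrap1 = wrap2 = π + 2β = 197.3162°
tangent length = C·cosβ = 91.9402
L = (r1+r2)·wrap + 2·C·cosβ = 14·3.4438 + 2·91.9402 = 232.0938

L=232.094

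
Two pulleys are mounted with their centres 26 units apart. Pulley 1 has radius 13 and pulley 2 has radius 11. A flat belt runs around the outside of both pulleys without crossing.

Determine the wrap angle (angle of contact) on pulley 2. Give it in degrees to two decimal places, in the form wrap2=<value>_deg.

open belt: β = asin((r2−r1)/C) = asin(-2/26) = -4.4117°
wrap1 = π − 2β = 188.8235°
wrap2 = π + 2β = 171.1765°

wrap2=171.18_deg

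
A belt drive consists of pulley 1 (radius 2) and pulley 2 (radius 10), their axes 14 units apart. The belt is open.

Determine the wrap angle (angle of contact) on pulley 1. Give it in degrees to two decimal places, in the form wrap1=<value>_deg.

open belt: β = asin((r2−r1)/C) = asin(8/14) = 34.8499°
wrap1 = π − 2β = 110.3002°
wrap2 = π + 2β = 249.6998°

wrap1=110.30_deg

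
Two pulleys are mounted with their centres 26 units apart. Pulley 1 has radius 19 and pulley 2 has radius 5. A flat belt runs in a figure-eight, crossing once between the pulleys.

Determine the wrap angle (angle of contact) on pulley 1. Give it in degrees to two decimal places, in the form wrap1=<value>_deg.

crossed belt: β = asin((r1+r2)/C) = asin(24/26) = 67.3801°
wrap1 = wrap2 = π + 2β = 314.7603°

wrap1=314.76_deg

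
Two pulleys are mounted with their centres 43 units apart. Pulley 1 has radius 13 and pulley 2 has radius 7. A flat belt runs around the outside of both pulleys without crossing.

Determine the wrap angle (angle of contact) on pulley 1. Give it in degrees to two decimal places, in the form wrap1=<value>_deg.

open belt: β = asin((r2−r1)/C) = asin(-6/43) = -8.0209°
wrap1 = π − 2β = 196.0419°
wrap2 = π + 2β = 163.9581°

wrap1=196.04_deg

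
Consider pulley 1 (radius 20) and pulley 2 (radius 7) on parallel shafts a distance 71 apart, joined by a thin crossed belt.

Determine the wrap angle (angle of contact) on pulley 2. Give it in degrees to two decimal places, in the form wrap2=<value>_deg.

crossed belt: β = asin((r1+r2)/C) = asin(27/71) = 22.3511°
wrap1 = wrap2 = π + 2β = 224.7023°

wrap2=224.70_deg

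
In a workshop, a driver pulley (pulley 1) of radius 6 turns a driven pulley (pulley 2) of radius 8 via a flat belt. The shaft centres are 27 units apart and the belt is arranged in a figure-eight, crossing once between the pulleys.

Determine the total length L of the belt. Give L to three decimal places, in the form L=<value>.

L=105.419

crossed belt: β = asin((r1+r2)/C) = asin(14/27) = 31.2329°
wrap1 = wrap2 = π + 2β = 242.4659°
tangent length = C·cosβ = 23.0868
L = (r1+r2)·wrap + 2·C·cosβ = 14·4.2318 + 2·23.0868 = 105.4192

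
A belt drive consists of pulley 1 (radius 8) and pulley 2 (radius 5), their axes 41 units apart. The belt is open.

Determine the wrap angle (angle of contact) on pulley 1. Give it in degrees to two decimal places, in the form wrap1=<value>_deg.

open belt: β = asin((r2−r1)/C) = asin(-3/41) = -4.1961°
wrap1 = π − 2β = 188.3922°
wrap2 = π + 2β = 171.6078°

wrap1=188.39_deg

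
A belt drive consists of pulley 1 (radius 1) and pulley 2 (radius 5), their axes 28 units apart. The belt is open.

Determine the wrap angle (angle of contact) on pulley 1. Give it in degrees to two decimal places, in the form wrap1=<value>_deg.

open belt: β = asin((r2−r1)/C) = asin(4/28) = 8.2132°
wrap1 = π − 2β = 163.5736°
wrap2 = π + 2β = 196.4264°

wrap1=163.57_deg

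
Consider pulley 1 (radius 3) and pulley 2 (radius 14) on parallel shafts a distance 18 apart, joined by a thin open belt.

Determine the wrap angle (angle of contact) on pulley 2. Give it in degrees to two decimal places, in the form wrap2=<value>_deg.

wrap2=255.34_deg

open belt: β = asin((r2−r1)/C) = asin(11/18) = 37.6699°
wrap1 = π − 2β = 104.6602°
wrap2 = π + 2β = 255.3398°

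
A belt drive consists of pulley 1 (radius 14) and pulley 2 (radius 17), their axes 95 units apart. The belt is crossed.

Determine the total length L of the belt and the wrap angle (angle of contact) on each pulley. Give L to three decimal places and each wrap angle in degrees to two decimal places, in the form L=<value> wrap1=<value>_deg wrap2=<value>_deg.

L=297.598 wrap1=218.09_deg wrap2=218.09_deg

crossed belt: β = asin((r1+r2)/C) = asin(31/95) = 19.0453°
wrap1 = wrap2 = π + 2β = 218.0906°
tangent length = C·cosβ = 89.7998
L = (r1+r2)·wrap + 2·C·cosβ = 31·3.8064 + 2·89.7998 = 297.5979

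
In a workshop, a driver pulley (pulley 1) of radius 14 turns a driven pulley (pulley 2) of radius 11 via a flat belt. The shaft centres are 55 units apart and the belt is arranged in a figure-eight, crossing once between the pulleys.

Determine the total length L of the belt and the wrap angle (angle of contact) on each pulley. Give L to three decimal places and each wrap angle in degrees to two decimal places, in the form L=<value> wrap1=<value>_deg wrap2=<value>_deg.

crossed belt: β = asin((r1+r2)/C) = asin(25/55) = 27.0357°
wrap1 = wrap2 = π + 2β = 234.0714°
tangent length = C·cosβ = 48.9898
L = (r1+r2)·wrap + 2·C·cosβ = 25·4.0853 + 2·48.9898 = 200.1125

L=200.112 wrap1=234.07_deg wrap2=234.07_deg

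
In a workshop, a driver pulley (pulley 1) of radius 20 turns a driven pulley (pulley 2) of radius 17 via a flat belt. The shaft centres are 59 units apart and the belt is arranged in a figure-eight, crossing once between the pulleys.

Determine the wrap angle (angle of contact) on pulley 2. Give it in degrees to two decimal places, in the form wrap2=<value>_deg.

crossed belt: β = asin((r1+r2)/C) = asin(37/59) = 38.8379°
wrap1 = wrap2 = π + 2β = 257.6757°

wrap2=257.68_deg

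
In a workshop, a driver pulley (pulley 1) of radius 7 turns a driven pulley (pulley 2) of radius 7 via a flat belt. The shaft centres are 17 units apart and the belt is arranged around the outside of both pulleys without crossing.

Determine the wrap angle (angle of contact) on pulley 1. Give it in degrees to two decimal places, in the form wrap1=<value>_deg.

open belt: β = asin((r2−r1)/C) = asin(0/17) = 0.0000°
wrap1 = π − 2β = 180.0000°
wrap2 = π + 2β = 180.0000°

wrap1=180.00_deg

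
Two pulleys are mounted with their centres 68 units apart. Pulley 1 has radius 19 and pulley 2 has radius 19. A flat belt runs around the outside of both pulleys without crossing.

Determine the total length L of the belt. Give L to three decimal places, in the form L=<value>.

L=255.381

open belt: β = asin((r2−r1)/C) = asin(0/68) = 0.0000°
wrap1 = π − 2β = 180.0000°
wrap2 = π + 2β = 180.0000°
tangent length = C·cosβ = 68.0000
L = r1·wrap1 + r2·wrap2 + 2·C·cosβ = 19·3.1416 + 19·3.1416 + 2·68.0000 = 255.3805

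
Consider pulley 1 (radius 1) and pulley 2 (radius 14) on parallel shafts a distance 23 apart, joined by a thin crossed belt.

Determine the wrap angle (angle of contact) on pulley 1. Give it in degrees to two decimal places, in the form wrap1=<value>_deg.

wrap1=261.41_deg

crossed belt: β = asin((r1+r2)/C) = asin(15/23) = 40.7057°
wrap1 = wrap2 = π + 2β = 261.4114°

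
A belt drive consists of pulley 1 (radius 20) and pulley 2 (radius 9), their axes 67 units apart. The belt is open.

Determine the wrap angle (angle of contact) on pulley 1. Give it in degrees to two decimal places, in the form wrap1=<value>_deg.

wrap1=198.90_deg

open belt: β = asin((r2−r1)/C) = asin(-11/67) = -9.4496°
wrap1 = π − 2β = 198.8991°
wrap2 = π + 2β = 161.1009°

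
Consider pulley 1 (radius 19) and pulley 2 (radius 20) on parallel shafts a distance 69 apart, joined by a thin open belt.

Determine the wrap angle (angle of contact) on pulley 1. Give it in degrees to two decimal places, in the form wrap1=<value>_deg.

wrap1=178.34_deg

open belt: β = asin((r2−r1)/C) = asin(1/69) = 0.8304°
wrap1 = π − 2β = 178.3392°
wrap2 = π + 2β = 181.6608°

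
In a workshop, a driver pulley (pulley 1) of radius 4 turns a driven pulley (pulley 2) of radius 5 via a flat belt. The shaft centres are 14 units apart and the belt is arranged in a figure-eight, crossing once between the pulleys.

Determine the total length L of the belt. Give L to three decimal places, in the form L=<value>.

crossed belt: β = asin((r1+r2)/C) = asin(9/14) = 40.0052°
wrap1 = wrap2 = π + 2β = 260.0104°
tangent length = C·cosβ = 10.7238
L = (r1+r2)·wrap + 2·C·cosβ = 9·4.5380 + 2·10.7238 = 62.2899

L=62.290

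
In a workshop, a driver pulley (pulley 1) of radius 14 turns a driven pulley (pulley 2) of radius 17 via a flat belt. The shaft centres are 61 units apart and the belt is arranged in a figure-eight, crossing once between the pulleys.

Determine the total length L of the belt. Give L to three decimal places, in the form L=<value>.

crossed belt: β = asin((r1+r2)/C) = asin(31/61) = 30.5438°
wrap1 = wrap2 = π + 2β = 241.0876°
tangent length = C·cosβ = 52.5357
L = (r1+r2)·wrap + 2·C·cosβ = 31·4.2078 + 2·52.5357 = 235.5123

L=235.512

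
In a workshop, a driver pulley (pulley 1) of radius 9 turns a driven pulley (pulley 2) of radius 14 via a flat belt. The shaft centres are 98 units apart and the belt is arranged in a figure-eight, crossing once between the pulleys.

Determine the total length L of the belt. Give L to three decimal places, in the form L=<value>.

crossed belt: β = asin((r1+r2)/C) = asin(23/98) = 13.5736°
wrap1 = wrap2 = π + 2β = 207.1472°
tangent length = C·cosβ = 95.2628
L = (r1+r2)·wrap + 2·C·cosβ = 23·3.6154 + 2·95.2628 = 273.6798

L=273.680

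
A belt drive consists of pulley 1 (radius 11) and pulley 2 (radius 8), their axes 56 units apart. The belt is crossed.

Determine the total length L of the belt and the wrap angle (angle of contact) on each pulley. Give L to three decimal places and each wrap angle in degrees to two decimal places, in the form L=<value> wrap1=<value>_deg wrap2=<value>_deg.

L=178.201 wrap1=219.67_deg wrap2=219.67_deg

crossed belt: β = asin((r1+r2)/C) = asin(19/56) = 19.8334°
wrap1 = wrap2 = π + 2β = 219.6667°
tangent length = C·cosβ = 52.6783
L = (r1+r2)·wrap + 2·C·cosβ = 19·3.8339 + 2·52.6783 = 178.2008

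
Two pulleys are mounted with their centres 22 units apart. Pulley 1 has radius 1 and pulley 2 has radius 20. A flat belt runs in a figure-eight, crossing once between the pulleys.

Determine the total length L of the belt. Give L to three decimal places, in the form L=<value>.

crossed belt: β = asin((r1+r2)/C) = asin(21/22) = 72.6586°
wrap1 = wrap2 = π + 2β = 325.3171°
tangent length = C·cosβ = 6.5574
L = (r1+r2)·wrap + 2·C·cosβ = 21·5.6779 + 2·6.5574 = 132.3498

L=132.350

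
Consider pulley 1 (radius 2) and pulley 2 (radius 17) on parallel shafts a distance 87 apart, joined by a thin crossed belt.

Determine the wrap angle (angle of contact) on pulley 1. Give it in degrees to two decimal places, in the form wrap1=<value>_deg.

crossed belt: β = asin((r1+r2)/C) = asin(19/87) = 12.6145°
wrap1 = wrap2 = π + 2β = 205.2291°

wrap1=205.23_deg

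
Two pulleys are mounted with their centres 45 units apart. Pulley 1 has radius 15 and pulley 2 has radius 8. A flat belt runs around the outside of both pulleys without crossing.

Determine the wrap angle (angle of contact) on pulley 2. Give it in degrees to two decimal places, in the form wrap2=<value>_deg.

open belt: β = asin((r2−r1)/C) = asin(-7/45) = -8.9490°
wrap1 = π − 2β = 197.8980°
wrap2 = π + 2β = 162.1020°

wrap2=162.10_deg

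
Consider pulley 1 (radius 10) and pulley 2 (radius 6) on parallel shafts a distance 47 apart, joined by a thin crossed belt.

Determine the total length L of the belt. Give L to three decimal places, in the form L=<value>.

crossed belt: β = asin((r1+r2)/C) = asin(16/47) = 19.9028°
wrap1 = wrap2 = π + 2β = 219.8056°
tangent length = C·cosβ = 44.1928
L = (r1+r2)·wrap + 2·C·cosβ = 16·3.8363 + 2·44.1928 = 149.7668

L=149.767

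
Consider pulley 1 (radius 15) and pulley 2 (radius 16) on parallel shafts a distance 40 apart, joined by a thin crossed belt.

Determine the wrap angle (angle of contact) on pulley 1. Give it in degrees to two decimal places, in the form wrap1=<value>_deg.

crossed belt: β = asin((r1+r2)/C) = asin(31/40) = 50.8050°
wrap1 = wrap2 = π + 2β = 281.6101°

wrap1=281.61_deg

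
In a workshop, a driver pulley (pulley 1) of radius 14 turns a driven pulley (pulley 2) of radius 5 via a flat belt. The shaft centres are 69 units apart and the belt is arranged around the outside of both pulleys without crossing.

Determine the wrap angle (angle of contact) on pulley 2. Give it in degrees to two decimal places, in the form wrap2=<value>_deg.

wrap2=165.01_deg

open belt: β = asin((r2−r1)/C) = asin(-9/69) = -7.4947°
wrap1 = π − 2β = 194.9894°
wrap2 = π + 2β = 165.0106°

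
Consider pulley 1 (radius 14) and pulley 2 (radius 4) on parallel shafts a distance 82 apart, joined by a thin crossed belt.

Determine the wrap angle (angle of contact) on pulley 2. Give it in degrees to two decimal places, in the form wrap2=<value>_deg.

wrap2=205.36_deg

crossed belt: β = asin((r1+r2)/C) = asin(18/82) = 12.6804°
wrap1 = wrap2 = π + 2β = 205.3608°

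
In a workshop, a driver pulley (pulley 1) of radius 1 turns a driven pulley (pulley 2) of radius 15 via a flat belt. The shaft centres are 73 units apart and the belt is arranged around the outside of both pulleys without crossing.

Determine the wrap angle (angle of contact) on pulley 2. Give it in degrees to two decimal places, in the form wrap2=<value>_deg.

wrap2=202.11_deg

open belt: β = asin((r2−r1)/C) = asin(14/73) = 11.0567°
wrap1 = π − 2β = 157.8865°
wrap2 = π + 2β = 202.1135°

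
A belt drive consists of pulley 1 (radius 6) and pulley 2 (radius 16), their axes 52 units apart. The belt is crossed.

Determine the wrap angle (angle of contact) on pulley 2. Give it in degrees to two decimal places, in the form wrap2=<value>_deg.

crossed belt: β = asin((r1+r2)/C) = asin(22/52) = 25.0290°
wrap1 = wrap2 = π + 2β = 230.0580°

wrap2=230.06_deg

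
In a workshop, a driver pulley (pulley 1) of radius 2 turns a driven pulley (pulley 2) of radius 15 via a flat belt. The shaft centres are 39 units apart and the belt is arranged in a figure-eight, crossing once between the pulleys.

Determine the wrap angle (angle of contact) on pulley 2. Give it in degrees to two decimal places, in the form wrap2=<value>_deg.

wrap2=231.68_deg

crossed belt: β = asin((r1+r2)/C) = asin(17/39) = 25.8424°
wrap1 = wrap2 = π + 2β = 231.6848°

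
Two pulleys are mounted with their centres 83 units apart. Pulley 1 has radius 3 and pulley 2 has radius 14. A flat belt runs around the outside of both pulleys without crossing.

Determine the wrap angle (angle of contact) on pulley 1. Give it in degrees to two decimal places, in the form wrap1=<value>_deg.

wrap1=164.77_deg

open belt: β = asin((r2−r1)/C) = asin(11/83) = 7.6158°
wrap1 = π − 2β = 164.7684°
wrap2 = π + 2β = 195.2316°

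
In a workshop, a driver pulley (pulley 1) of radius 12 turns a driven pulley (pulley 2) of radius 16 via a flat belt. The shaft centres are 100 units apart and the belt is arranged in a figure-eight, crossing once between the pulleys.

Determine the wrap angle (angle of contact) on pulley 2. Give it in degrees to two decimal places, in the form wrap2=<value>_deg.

wrap2=212.52_deg

crossed belt: β = asin((r1+r2)/C) = asin(28/100) = 16.2602°
wrap1 = wrap2 = π + 2β = 212.5204°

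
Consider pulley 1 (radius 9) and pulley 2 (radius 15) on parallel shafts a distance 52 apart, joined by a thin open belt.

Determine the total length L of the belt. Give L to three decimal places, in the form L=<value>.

L=180.091

open belt: β = asin((r2−r1)/C) = asin(6/52) = 6.6258°
wrap1 = π − 2β = 166.7484°
wrap2 = π + 2β = 193.2516°
tangent length = C·cosβ = 51.6527
L = r1·wrap1 + r2·wrap2 + 2·C·cosβ = 9·2.9103 + 15·3.3729 + 2·51.6527 = 180.0913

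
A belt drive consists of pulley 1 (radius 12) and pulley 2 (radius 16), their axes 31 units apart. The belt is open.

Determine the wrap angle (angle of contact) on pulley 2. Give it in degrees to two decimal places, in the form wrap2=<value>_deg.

wrap2=194.83_deg

open belt: β = asin((r2−r1)/C) = asin(4/31) = 7.4137°
wrap1 = π − 2β = 165.1727°
wrap2 = π + 2β = 194.8273°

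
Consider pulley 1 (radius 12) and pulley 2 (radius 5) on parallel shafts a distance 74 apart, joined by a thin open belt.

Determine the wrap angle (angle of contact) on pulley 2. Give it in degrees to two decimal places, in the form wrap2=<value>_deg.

open belt: β = asin((r2−r1)/C) = asin(-7/74) = -5.4280°
wrap1 = π − 2β = 190.8560°
wrap2 = π + 2β = 169.1440°

wrap2=169.14_deg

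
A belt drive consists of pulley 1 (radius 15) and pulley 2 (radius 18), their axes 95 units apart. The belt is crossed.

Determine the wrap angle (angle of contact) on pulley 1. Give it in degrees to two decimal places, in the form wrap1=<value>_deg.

wrap1=220.65_deg

crossed belt: β = asin((r1+r2)/C) = asin(33/95) = 20.3264°
wrap1 = wrap2 = π + 2β = 220.6529°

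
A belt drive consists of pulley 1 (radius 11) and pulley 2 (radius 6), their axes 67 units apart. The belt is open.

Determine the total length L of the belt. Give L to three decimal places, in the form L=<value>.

open belt: β = asin((r2−r1)/C) = asin(-5/67) = -4.2798°
wrap1 = π − 2β = 188.5596°
wrap2 = π + 2β = 171.4404°
tangent length = C·cosβ = 66.8132
L = r1·wrap1 + r2·wrap2 + 2·C·cosβ = 11·3.2910 + 6·2.9922 + 2·66.8132 = 187.7804

L=187.780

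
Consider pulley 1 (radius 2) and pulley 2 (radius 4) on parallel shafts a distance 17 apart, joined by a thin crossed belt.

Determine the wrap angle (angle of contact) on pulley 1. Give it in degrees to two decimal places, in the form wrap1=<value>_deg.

crossed belt: β = asin((r1+r2)/C) = asin(6/17) = 20.6673°
wrap1 = wrap2 = π + 2β = 221.3346°

wrap1=221.33_deg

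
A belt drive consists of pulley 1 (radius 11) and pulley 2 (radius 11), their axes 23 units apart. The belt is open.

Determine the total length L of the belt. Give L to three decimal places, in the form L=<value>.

L=115.115

open belt: β = asin((r2−r1)/C) = asin(0/23) = 0.0000°
wrap1 = π − 2β = 180.0000°
wrap2 = π + 2β = 180.0000°
tangent length = C·cosβ = 23.0000
L = r1·wrap1 + r2·wrap2 + 2·C·cosβ = 11·3.1416 + 11·3.1416 + 2·23.0000 = 115.1150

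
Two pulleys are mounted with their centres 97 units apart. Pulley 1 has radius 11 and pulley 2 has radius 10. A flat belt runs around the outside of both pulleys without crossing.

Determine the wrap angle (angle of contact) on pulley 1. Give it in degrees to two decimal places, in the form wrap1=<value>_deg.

wrap1=181.18_deg

open belt: β = asin((r2−r1)/C) = asin(-1/97) = -0.5907°
wrap1 = π − 2β = 181.1814°
wrap2 = π + 2β = 178.8186°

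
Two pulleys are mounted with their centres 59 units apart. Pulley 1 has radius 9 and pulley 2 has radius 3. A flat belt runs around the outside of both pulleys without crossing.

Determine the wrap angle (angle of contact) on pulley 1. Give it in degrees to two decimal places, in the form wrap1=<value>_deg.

wrap1=191.67_deg

open belt: β = asin((r2−r1)/C) = asin(-6/59) = -5.8368°
wrap1 = π − 2β = 191.6736°
wrap2 = π + 2β = 168.3264°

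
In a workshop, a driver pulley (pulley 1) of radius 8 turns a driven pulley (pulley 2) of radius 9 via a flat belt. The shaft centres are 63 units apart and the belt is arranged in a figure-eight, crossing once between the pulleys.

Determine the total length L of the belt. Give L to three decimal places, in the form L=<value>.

L=184.023

crossed belt: β = asin((r1+r2)/C) = asin(17/63) = 15.6548°
wrap1 = wrap2 = π + 2β = 211.3096°
tangent length = C·cosβ = 60.6630
L = (r1+r2)·wrap + 2·C·cosβ = 17·3.6880 + 2·60.6630 = 184.0228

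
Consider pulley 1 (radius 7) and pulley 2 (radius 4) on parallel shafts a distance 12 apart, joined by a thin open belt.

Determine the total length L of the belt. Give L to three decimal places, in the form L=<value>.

L=59.312

open belt: β = asin((r2−r1)/C) = asin(-3/12) = -14.4775°
wrap1 = π − 2β = 208.9550°
wrap2 = π + 2β = 151.0450°
tangent length = C·cosβ = 11.6190
L = r1·wrap1 + r2·wrap2 + 2·C·cosβ = 7·3.6470 + 4·2.6362 + 2·11.6190 = 59.3115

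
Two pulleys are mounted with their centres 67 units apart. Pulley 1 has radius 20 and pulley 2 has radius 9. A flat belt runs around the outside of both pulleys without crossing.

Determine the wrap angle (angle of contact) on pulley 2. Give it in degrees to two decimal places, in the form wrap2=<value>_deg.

wrap2=161.10_deg

open belt: β = asin((r2−r1)/C) = asin(-11/67) = -9.4496°
wrap1 = π − 2β = 198.8991°
wrap2 = π + 2β = 161.1009°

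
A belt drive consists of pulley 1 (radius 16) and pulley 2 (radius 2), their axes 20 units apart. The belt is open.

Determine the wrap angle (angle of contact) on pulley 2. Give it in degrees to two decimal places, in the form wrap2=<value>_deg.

open belt: β = asin((r2−r1)/C) = asin(-14/20) = -44.4270°
wrap1 = π − 2β = 268.8540°
wrap2 = π + 2β = 91.1460°

wrap2=91.15_deg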